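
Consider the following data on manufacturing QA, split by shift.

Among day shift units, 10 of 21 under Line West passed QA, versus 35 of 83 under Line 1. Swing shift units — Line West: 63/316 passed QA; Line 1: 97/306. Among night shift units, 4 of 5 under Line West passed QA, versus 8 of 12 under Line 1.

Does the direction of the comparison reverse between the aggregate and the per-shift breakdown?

Day shift: Line West 10/21 = 47.6%, Line 1 35/83 = 42.2% → Line West
Swing shift: Line West 63/316 = 19.9%, Line 1 97/306 = 31.7% → Line 1
Night shift: Line West 4/5 = 80.0%, Line 1 8/12 = 66.7% → Line West
Overall: Line West 77/342 = 22.5%, Line 1 140/401 = 34.9% → Line 1
Neither sweeps: Line West wins 2 of 3 groups, Line 1 wins 1. Line 1 wins overall but not every group — no Simpson reversal.

No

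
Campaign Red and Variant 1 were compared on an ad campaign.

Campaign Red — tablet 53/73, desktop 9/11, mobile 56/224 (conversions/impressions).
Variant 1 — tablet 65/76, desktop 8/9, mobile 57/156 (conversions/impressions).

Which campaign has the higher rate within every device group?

Variant 1

Tablet: Campaign Red 53/73 = 72.6%, Variant 1 65/76 = 85.5% → Variant 1
Desktop: Campaign Red 9/11 = 81.8%, Variant 1 8/9 = 88.9% → Variant 1
Mobile: Campaign Red 56/224 = 25.0%, Variant 1 57/156 = 36.5% → Variant 1
Variant 1 has the higher rate in all 3 groups.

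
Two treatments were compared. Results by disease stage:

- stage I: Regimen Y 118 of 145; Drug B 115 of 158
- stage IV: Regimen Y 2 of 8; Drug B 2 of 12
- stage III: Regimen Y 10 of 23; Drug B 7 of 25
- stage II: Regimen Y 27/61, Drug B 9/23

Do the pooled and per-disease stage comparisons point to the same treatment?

Yes

Stage I: Regimen Y 118/145 = 81.4%, Drug B 115/158 = 72.8% → Regimen Y
Stage IV: Regimen Y 2/8 = 25.0%, Drug B 2/12 = 16.7% → Regimen Y
Stage III: Regimen Y 10/23 = 43.5%, Drug B 7/25 = 28.0% → Regimen Y
Stage II: Regimen Y 27/61 = 44.3%, Drug B 9/23 = 39.1% → Regimen Y
Overall: Regimen Y 157/237 = 66.2%, Drug B 133/218 = 61.0% → Regimen Y
Regimen Y wins overall and in every disease group — no reversal.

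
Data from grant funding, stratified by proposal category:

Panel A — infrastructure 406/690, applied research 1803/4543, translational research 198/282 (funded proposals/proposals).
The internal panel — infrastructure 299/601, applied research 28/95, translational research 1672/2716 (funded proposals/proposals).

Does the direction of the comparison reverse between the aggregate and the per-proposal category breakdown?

Yes

Infrastructure: Panel A 406/690 = 58.8%, the internal panel 299/601 = 49.8% → Panel A
Applied research: Panel A 1803/4543 = 39.7%, the internal panel 28/95 = 29.5% → Panel A
Translational research: Panel A 198/282 = 70.2%, the internal panel 1672/2716 = 61.6% → Panel A
Overall: Panel A 2407/5515 = 43.6%, the internal panel 1999/3412 = 58.6% → the internal panel
Panel A wins each proposal group but the internal panel wins overall — the comparison reverses. Panel A's proposals skew toward applied research, which has a lower base rate.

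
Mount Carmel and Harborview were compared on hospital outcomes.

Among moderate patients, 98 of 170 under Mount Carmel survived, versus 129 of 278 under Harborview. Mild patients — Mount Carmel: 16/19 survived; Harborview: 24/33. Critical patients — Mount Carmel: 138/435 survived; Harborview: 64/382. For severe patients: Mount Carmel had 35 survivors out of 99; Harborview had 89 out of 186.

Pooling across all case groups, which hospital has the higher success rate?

Moderate: Mount Carmel 98/170 = 57.6%, Harborview 129/278 = 46.4% → Mount Carmel
Mild: Mount Carmel 16/19 = 84.2%, Harborview 24/33 = 72.7% → Mount Carmel
Critical: Mount Carmel 138/435 = 31.7%, Harborview 64/382 = 16.8% → Mount Carmel
Severe: Mount Carmel 35/99 = 35.4%, Harborview 89/186 = 47.8% → Harborview
Overall: Mount Carmel 287/723 = 39.7%, Harborview 306/879 = 34.8% → Mount Carmel
(Neither sweeps every case group, but Mount Carmel has the higher pooled rate.)

Mount Carmel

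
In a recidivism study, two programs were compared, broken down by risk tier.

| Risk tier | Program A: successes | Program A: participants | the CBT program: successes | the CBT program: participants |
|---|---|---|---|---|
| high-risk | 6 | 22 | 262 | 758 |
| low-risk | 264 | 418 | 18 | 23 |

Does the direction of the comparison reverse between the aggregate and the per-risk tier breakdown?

Yes

High-risk: Program A 6/22 = 27.3%, the CBT program 262/758 = 34.6% → the CBT program
Low-risk: Program A 264/418 = 63.2%, the CBT program 18/23 = 78.3% → the CBT program
Overall: Program A 270/440 = 61.4%, the CBT program 280/781 = 35.9% → Program A
The CBT program wins each risk group but Program A wins overall — the comparison reverses. The CBT program's participants skew toward high-risk, which has a lower base rate.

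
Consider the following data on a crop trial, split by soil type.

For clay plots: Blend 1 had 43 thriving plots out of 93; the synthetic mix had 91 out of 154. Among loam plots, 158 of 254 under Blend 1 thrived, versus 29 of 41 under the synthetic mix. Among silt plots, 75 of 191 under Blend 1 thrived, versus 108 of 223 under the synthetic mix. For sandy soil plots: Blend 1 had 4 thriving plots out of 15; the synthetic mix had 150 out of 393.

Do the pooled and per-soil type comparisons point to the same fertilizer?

Clay: Blend 1 43/93 = 46.2%, the synthetic mix 91/154 = 59.1% → the synthetic mix
Loam: Blend 1 158/254 = 62.2%, the synthetic mix 29/41 = 70.7% → the synthetic mix
Silt: Blend 1 75/191 = 39.3%, the synthetic mix 108/223 = 48.4% → the synthetic mix
Sandy soil: Blend 1 4/15 = 26.7%, the synthetic mix 150/393 = 38.2% → the synthetic mix
Overall: Blend 1 280/553 = 50.6%, the synthetic mix 378/811 = 46.6% → Blend 1
The synthetic mix wins each soil group but Blend 1 wins overall — the comparison reverses. The synthetic mix's plots skew toward sandy soil, which has a lower base rate.

No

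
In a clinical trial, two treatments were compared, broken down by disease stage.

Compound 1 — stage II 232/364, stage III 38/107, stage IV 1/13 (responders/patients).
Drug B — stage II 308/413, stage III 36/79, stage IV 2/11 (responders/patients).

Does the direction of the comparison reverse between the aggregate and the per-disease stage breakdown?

Stage II: Compound 1 232/364 = 63.7%, Drug B 308/413 = 74.6% → Drug B
Stage III: Compound 1 38/107 = 35.5%, Drug B 36/79 = 45.6% → Drug B
Stage IV: Compound 1 1/13 = 7.7%, Drug B 2/11 = 18.2% → Drug B
Overall: Compound 1 271/484 = 56.0%, Drug B 346/503 = 68.8% → Drug B
Drug B wins overall and in every disease group — no reversal.

No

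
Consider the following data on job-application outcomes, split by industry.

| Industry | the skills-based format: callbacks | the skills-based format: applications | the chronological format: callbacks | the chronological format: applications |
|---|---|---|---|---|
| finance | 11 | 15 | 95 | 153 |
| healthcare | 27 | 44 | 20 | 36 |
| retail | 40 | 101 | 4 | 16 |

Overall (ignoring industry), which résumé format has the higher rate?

the chronological format

Finance: the skills-based format 11/15 = 73.3%, the chronological format 95/153 = 62.1% → the skills-based format
Healthcare: the skills-based format 27/44 = 61.4%, the chronological format 20/36 = 55.6% → the skills-based format
Retail: the skills-based format 40/101 = 39.6%, the chronological format 4/16 = 25.0% → the skills-based format
Overall: the skills-based format 78/160 = 48.8%, the chronological format 119/205 = 58.0% → the chronological format
(The skills-based format wins every industry group but the chronological format wins overall — the skills-based format's applications skew toward the low-rate retail group.)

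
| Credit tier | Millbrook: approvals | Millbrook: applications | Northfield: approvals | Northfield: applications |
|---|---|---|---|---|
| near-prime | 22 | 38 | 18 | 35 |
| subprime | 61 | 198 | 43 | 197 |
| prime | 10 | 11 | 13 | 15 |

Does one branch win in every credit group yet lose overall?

No

Near-prime: Millbrook 22/38 = 57.9%, Northfield 18/35 = 51.4% → Millbrook
Subprime: Millbrook 61/198 = 30.8%, Northfield 43/197 = 21.8% → Millbrook
Prime: Millbrook 10/11 = 90.9%, Northfield 13/15 = 86.7% → Millbrook
Overall: Millbrook 93/247 = 37.7%, Northfield 74/247 = 30.0% → Millbrook
Millbrook wins overall and in every credit group — no reversal.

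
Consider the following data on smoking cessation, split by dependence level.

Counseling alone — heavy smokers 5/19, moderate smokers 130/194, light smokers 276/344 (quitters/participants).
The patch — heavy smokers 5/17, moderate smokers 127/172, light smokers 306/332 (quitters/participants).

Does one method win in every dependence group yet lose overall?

Heavy smokers: counseling alone 5/19 = 26.3%, the patch 5/17 = 29.4% → the patch
Moderate smokers: counseling alone 130/194 = 67.0%, the patch 127/172 = 73.8% → the patch
Light smokers: counseling alone 276/344 = 80.2%, the patch 306/332 = 92.2% → the patch
Overall: counseling alone 411/557 = 73.8%, the patch 438/521 = 84.1% → the patch
The patch wins overall and in every dependence group — no reversal.

No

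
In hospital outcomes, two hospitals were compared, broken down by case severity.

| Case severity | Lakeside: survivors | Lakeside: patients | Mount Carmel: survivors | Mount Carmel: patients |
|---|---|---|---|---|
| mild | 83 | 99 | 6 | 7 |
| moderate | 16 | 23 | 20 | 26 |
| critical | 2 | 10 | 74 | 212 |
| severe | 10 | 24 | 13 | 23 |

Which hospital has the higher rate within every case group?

Mount Carmel

Mild: Lakeside 83/99 = 83.8%, Mount Carmel 6/7 = 85.7% → Mount Carmel
Moderate: Lakeside 16/23 = 69.6%, Mount Carmel 20/26 = 76.9% → Mount Carmel
Critical: Lakeside 2/10 = 20.0%, Mount Carmel 74/212 = 34.9% → Mount Carmel
Severe: Lakeside 10/24 = 41.7%, Mount Carmel 13/23 = 56.5% → Mount Carmel
Mount Carmel has the higher rate in all 4 groups.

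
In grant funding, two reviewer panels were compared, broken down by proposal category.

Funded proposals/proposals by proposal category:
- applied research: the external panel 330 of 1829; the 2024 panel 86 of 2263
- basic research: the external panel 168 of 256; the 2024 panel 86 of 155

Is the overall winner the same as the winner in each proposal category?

Applied research: the external panel 330/1829 = 18.0%, the 2024 panel 86/2263 = 3.8% → the external panel
Basic research: the external panel 168/256 = 65.6%, the 2024 panel 86/155 = 55.5% → the external panel
Overall: the external panel 498/2085 = 23.9%, the 2024 panel 172/2418 = 7.1% → the external panel
The external panel wins overall and in every proposal group — no reversal.

Yes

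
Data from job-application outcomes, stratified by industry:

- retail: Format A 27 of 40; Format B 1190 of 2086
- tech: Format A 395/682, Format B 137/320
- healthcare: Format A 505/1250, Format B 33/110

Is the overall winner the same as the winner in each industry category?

No

Retail: Format A 27/40 = 67.5%, Format B 1190/2086 = 57.0% → Format A
Tech: Format A 395/682 = 57.9%, Format B 137/320 = 42.8% → Format A
Healthcare: Format A 505/1250 = 40.4%, Format B 33/110 = 30.0% → Format A
Overall: Format A 927/1972 = 47.0%, Format B 1360/2516 = 54.1% → Format B
Format A wins each industry group but Format B wins overall — the comparison reverses. Format A's applications skew toward healthcare, which has a lower base rate.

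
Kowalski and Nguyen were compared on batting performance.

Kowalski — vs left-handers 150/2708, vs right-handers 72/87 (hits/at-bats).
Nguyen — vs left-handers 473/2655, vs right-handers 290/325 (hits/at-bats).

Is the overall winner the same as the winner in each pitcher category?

Vs left-handers: Kowalski 150/2708 = 5.5%, Nguyen 473/2655 = 17.8% → Nguyen
Vs right-handers: Kowalski 72/87 = 82.8%, Nguyen 290/325 = 89.2% → Nguyen
Overall: Kowalski 222/2795 = 7.9%, Nguyen 763/2980 = 25.6% → Nguyen
Nguyen wins overall and in every pitcher group — no reversal.

Yes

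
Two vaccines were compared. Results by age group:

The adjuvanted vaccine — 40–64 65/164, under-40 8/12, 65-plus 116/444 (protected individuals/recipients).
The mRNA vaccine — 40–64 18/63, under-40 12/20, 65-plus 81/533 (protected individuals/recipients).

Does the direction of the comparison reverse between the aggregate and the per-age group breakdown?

40–64: the adjuvanted vaccine 65/164 = 39.6%, the mRNA vaccine 18/63 = 28.6% → the adjuvanted vaccine
Under-40: the adjuvanted vaccine 8/12 = 66.7%, the mRNA vaccine 12/20 = 60.0% → the adjuvanted vaccine
65-plus: the adjuvanted vaccine 116/444 = 26.1%, the mRNA vaccine 81/533 = 15.2% → the adjuvanted vaccine
Overall: the adjuvanted vaccine 189/620 = 30.5%, the mRNA vaccine 111/616 = 18.0% → the adjuvanted vaccine
The adjuvanted vaccine wins overall and in every age group — no reversal.

No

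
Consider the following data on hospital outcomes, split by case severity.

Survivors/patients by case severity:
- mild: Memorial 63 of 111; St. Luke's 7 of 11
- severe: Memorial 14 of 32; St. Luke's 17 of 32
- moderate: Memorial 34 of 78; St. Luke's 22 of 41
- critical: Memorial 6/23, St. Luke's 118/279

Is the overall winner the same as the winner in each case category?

No

Mild: Memorial 63/111 = 56.8%, St. Luke's 7/11 = 63.6% → St. Luke's
Severe: Memorial 14/32 = 43.8%, St. Luke's 17/32 = 53.1% → St. Luke's
Moderate: Memorial 34/78 = 43.6%, St. Luke's 22/41 = 53.7% → St. Luke's
Critical: Memorial 6/23 = 26.1%, St. Luke's 118/279 = 42.3% → St. Luke's
Overall: Memorial 117/244 = 48.0%, St. Luke's 164/363 = 45.2% → Memorial
St. Luke's wins each case group but Memorial wins overall — the comparison reverses. St. Luke's's patients skew toward critical, which has a lower base rate.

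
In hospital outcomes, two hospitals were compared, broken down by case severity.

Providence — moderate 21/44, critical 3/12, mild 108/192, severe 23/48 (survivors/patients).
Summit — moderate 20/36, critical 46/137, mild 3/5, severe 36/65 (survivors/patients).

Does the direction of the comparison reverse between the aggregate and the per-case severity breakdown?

Yes

Moderate: Providence 21/44 = 47.7%, Summit 20/36 = 55.6% → Summit
Critical: Providence 3/12 = 25.0%, Summit 46/137 = 33.6% → Summit
Mild: Providence 108/192 = 56.2%, Summit 3/5 = 60.0% → Summit
Severe: Providence 23/48 = 47.9%, Summit 36/65 = 55.4% → Summit
Overall: Providence 155/296 = 52.4%, Summit 105/243 = 43.2% → Providence
Summit wins each case group but Providence wins overall — the comparison reverses. Summit's patients skew toward critical, which has a lower base rate.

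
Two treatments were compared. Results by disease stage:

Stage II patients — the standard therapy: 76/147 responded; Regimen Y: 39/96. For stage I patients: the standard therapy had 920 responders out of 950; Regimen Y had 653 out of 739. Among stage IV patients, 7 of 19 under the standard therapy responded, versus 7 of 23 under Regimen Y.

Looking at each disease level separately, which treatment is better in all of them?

Stage II: the standard therapy 76/147 = 51.7%, Regimen Y 39/96 = 40.6% → the standard therapy
Stage I: the standard therapy 920/950 = 96.8%, Regimen Y 653/739 = 88.4% → the standard therapy
Stage IV: the standard therapy 7/19 = 36.8%, Regimen Y 7/23 = 30.4% → the standard therapy
The standard therapy has the higher rate in all 3 groups.

the standard therapy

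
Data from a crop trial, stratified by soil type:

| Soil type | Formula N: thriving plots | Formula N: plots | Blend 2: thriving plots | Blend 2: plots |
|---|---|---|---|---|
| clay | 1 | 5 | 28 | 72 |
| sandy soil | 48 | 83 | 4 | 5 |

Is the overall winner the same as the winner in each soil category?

No

Clay: Formula N 1/5 = 20.0%, Blend 2 28/72 = 38.9% → Blend 2
Sandy soil: Formula N 48/83 = 57.8%, Blend 2 4/5 = 80.0% → Blend 2
Overall: Formula N 49/88 = 55.7%, Blend 2 32/77 = 41.6% → Formula N
Blend 2 wins each soil group but Formula N wins overall — the comparison reverses. Blend 2's plots skew toward clay, which has a lower base rate.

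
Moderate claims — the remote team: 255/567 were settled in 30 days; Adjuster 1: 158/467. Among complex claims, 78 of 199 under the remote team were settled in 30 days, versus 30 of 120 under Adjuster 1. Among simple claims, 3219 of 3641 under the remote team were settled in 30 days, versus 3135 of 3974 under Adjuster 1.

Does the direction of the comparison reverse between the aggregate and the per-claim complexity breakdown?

Moderate: the remote team 255/567 = 45.0%, Adjuster 1 158/467 = 33.8% → the remote team
Complex: the remote team 78/199 = 39.2%, Adjuster 1 30/120 = 25.0% → the remote team
Simple: the remote team 3219/3641 = 88.4%, Adjuster 1 3135/3974 = 78.9% → the remote team
Overall: the remote team 3552/4407 = 80.6%, Adjuster 1 3323/4561 = 72.9% → the remote team
The remote team wins overall and in every claim group — no reversal.

No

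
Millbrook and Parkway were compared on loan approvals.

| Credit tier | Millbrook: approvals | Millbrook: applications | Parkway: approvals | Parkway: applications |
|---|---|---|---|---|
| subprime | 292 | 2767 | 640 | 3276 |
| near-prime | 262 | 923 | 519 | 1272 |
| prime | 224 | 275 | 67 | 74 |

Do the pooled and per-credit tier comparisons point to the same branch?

Subprime: Millbrook 292/2767 = 10.6%, Parkway 640/3276 = 19.5% → Parkway
Near-prime: Millbrook 262/923 = 28.4%, Parkway 519/1272 = 40.8% → Parkway
Prime: Millbrook 224/275 = 81.5%, Parkway 67/74 = 90.5% → Parkway
Overall: Millbrook 778/3965 = 19.6%, Parkway 1226/4622 = 26.5% → Parkway
Parkway wins overall and in every credit group — no reversal.

Yes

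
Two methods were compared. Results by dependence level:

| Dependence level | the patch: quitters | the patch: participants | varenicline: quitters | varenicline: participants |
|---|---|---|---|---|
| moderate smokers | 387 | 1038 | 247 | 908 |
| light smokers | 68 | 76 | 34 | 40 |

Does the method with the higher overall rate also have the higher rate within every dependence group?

Moderate smokers: the patch 387/1038 = 37.3%, varenicline 247/908 = 27.2% → the patch
Light smokers: the patch 68/76 = 89.5%, varenicline 34/40 = 85.0% → the patch
Overall: the patch 455/1114 = 40.8%, varenicline 281/948 = 29.6% → the patch
The patch wins overall and in every dependence group — no reversal.

Yes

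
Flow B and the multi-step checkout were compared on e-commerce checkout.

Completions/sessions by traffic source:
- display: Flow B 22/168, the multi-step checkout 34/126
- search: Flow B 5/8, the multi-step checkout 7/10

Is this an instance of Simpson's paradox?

No

Display: Flow B 22/168 = 13.1%, the multi-step checkout 34/126 = 27.0% → the multi-step checkout
Search: Flow B 5/8 = 62.5%, the multi-step checkout 7/10 = 70.0% → the multi-step checkout
Overall: Flow B 27/176 = 15.3%, the multi-step checkout 41/136 = 30.1% → the multi-step checkout
The multi-step checkout wins overall and in every traffic group — no reversal.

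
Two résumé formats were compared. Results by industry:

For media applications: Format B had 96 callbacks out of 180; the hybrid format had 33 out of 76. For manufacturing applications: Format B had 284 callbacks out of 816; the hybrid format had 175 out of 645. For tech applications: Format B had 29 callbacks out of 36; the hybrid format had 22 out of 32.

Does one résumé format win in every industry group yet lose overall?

No

Media: Format B 96/180 = 53.3%, the hybrid format 33/76 = 43.4% → Format B
Manufacturing: Format B 284/816 = 34.8%, the hybrid format 175/645 = 27.1% → Format B
Tech: Format B 29/36 = 80.6%, the hybrid format 22/32 = 68.8% → Format B
Overall: Format B 409/1032 = 39.6%, the hybrid format 230/753 = 30.5% → Format B
Format B wins overall and in every industry group — no reversal.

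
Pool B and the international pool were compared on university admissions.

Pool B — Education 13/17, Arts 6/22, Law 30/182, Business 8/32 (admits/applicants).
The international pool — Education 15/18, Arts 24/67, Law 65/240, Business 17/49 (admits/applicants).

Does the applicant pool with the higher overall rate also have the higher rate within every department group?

Education: Pool B 13/17 = 76.5%, the international pool 15/18 = 83.3% → the international pool
Arts: Pool B 6/22 = 27.3%, the international pool 24/67 = 35.8% → the international pool
Law: Pool B 30/182 = 16.5%, the international pool 65/240 = 27.1% → the international pool
Business: Pool B 8/32 = 25.0%, the international pool 17/49 = 34.7% → the international pool
Overall: Pool B 57/253 = 22.5%, the international pool 121/374 = 32.4% → the international pool
The international pool wins overall and in every department group — no reversal.

Yes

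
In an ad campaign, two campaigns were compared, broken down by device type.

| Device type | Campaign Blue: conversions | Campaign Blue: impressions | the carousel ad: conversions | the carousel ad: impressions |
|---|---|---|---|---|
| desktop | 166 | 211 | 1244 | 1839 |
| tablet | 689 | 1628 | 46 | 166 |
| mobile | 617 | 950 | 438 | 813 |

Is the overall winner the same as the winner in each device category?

Desktop: Campaign Blue 166/211 = 78.7%, the carousel ad 1244/1839 = 67.6% → Campaign Blue
Tablet: Campaign Blue 689/1628 = 42.3%, the carousel ad 46/166 = 27.7% → Campaign Blue
Mobile: Campaign Blue 617/950 = 64.9%, the carousel ad 438/813 = 53.9% → Campaign Blue
Overall: Campaign Blue 1472/2789 = 52.8%, the carousel ad 1728/2818 = 61.3% → the carousel ad
Campaign Blue wins each device group but the carousel ad wins overall — the comparison reverses. Campaign Blue's impressions skew toward tablet, which has a lower base rate.

No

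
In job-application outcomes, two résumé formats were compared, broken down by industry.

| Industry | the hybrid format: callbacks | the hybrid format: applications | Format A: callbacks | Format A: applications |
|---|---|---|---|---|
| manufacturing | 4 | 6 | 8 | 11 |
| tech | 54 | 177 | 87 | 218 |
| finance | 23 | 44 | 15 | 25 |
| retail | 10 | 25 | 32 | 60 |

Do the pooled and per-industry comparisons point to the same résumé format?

Manufacturing: the hybrid format 4/6 = 66.7%, Format A 8/11 = 72.7% → Format A
Tech: the hybrid format 54/177 = 30.5%, Format A 87/218 = 39.9% → Format A
Finance: the hybrid format 23/44 = 52.3%, Format A 15/25 = 60.0% → Format A
Retail: the hybrid format 10/25 = 40.0%, Format A 32/60 = 53.3% → Format A
Overall: the hybrid format 91/252 = 36.1%, Format A 142/314 = 45.2% → Format A
Format A wins overall and in every industry group — no reversal.

Yes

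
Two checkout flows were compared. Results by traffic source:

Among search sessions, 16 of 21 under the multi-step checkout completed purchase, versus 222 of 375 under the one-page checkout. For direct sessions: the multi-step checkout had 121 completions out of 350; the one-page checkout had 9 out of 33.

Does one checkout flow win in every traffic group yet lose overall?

Yes

Search: the multi-step checkout 16/21 = 76.2%, the one-page checkout 222/375 = 59.2% → the multi-step checkout
Direct: the multi-step checkout 121/350 = 34.6%, the one-page checkout 9/33 = 27.3% → the multi-step checkout
Overall: the multi-step checkout 137/371 = 36.9%, the one-page checkout 231/408 = 56.6% → the one-page checkout
The multi-step checkout wins each traffic group but the one-page checkout wins overall — the comparison reverses. The multi-step checkout's sessions skew toward direct, which has a lower base rate.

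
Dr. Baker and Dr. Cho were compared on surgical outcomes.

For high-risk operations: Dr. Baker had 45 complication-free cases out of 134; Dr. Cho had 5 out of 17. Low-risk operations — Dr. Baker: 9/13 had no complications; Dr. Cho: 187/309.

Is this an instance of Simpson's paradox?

Yes

High-risk: Dr. Baker 45/134 = 33.6%, Dr. Cho 5/17 = 29.4% → Dr. Baker
Low-risk: Dr. Baker 9/13 = 69.2%, Dr. Cho 187/309 = 60.5% → Dr. Baker
Overall: Dr. Baker 54/147 = 36.7%, Dr. Cho 192/326 = 58.9% → Dr. Cho
Dr. Baker wins each patient risk group but Dr. Cho wins overall — the comparison reverses. Dr. Baker's operations skew toward high-risk, which has a lower base rate.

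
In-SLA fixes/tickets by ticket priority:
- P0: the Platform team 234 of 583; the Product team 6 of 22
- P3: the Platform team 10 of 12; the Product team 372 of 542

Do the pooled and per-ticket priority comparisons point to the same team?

No

P0: the Platform team 234/583 = 40.1%, the Product team 6/22 = 27.3% → the Platform team
P3: the Platform team 10/12 = 83.3%, the Product team 372/542 = 68.6% → the Platform team
Overall: the Platform team 244/595 = 41.0%, the Product team 378/564 = 67.0% → the Product team
The Platform team wins each ticket group but the Product team wins overall — the comparison reverses. The Platform team's tickets skew toward P0, which has a lower base rate.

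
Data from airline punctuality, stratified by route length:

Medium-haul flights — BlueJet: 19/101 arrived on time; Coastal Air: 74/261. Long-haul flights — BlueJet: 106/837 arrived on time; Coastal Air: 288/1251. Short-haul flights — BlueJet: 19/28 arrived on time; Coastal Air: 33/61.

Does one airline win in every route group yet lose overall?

Medium-haul: BlueJet 19/101 = 18.8%, Coastal Air 74/261 = 28.4% → Coastal Air
Long-haul: BlueJet 106/837 = 12.7%, Coastal Air 288/1251 = 23.0% → Coastal Air
Short-haul: BlueJet 19/28 = 67.9%, Coastal Air 33/61 = 54.1% → BlueJet
Overall: BlueJet 144/966 = 14.9%, Coastal Air 395/1573 = 25.1% → Coastal Air
Neither sweeps: BlueJet wins 1 of 3 groups, Coastal Air wins 2. Coastal Air wins overall but not every group — no Simpson reversal.

No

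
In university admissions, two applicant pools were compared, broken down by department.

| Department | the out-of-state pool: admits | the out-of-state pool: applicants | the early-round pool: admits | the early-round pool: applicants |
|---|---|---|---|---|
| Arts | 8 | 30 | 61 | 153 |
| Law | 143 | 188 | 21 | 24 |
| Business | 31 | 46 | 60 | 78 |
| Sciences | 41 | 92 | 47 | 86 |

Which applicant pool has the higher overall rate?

Arts: the out-of-state pool 8/30 = 26.7%, the early-round pool 61/153 = 39.9% → the early-round pool
Law: the out-of-state pool 143/188 = 76.1%, the early-round pool 21/24 = 87.5% → the early-round pool
Business: the out-of-state pool 31/46 = 67.4%, the early-round pool 60/78 = 76.9% → the early-round pool
Sciences: the out-of-state pool 41/92 = 44.6%, the early-round pool 47/86 = 54.7% → the early-round pool
Overall: the out-of-state pool 223/356 = 62.6%, the early-round pool 189/341 = 55.4% → the out-of-state pool
(The early-round pool wins every department group but the out-of-state pool wins overall — the early-round pool's applicants skew toward the low-rate Arts group.)

the out-of-state pool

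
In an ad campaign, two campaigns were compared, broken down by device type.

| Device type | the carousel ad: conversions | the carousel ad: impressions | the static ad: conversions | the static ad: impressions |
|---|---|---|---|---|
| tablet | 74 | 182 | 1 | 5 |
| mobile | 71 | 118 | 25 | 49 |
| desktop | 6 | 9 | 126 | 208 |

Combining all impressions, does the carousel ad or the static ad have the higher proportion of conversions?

the static ad

Tablet: the carousel ad 74/182 = 40.7%, the static ad 1/5 = 20.0% → the carousel ad
Mobile: the carousel ad 71/118 = 60.2%, the static ad 25/49 = 51.0% → the carousel ad
Desktop: the carousel ad 6/9 = 66.7%, the static ad 126/208 = 60.6% → the carousel ad
Overall: the carousel ad 151/309 = 48.9%, the static ad 152/262 = 58.0% → the static ad
(The carousel ad wins every device group but the static ad wins overall — the carousel ad's impressions skew toward the low-rate tablet group.)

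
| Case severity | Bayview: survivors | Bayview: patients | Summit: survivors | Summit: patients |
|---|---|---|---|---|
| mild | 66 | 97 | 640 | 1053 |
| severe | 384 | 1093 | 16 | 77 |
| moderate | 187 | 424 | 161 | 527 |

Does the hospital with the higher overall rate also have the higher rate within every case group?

Mild: Bayview 66/97 = 68.0%, Summit 640/1053 = 60.8% → Bayview
Severe: Bayview 384/1093 = 35.1%, Summit 16/77 = 20.8% → Bayview
Moderate: Bayview 187/424 = 44.1%, Summit 161/527 = 30.6% → Bayview
Overall: Bayview 637/1614 = 39.5%, Summit 817/1657 = 49.3% → Summit
Bayview wins each case group but Summit wins overall — the comparison reverses. Bayview's patients skew toward severe, which has a lower base rate.

No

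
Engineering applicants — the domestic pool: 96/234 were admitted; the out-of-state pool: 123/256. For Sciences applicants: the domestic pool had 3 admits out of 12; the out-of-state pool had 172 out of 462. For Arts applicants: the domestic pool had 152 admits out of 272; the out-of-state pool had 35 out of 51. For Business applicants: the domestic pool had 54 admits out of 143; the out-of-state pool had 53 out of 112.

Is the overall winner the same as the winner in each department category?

Engineering: the domestic pool 96/234 = 41.0%, the out-of-state pool 123/256 = 48.0% → the out-of-state pool
Sciences: the domestic pool 3/12 = 25.0%, the out-of-state pool 172/462 = 37.2% → the out-of-state pool
Arts: the domestic pool 152/272 = 55.9%, the out-of-state pool 35/51 = 68.6% → the out-of-state pool
Business: the domestic pool 54/143 = 37.8%, the out-of-state pool 53/112 = 47.3% → the out-of-state pool
Overall: the domestic pool 305/661 = 46.1%, the out-of-state pool 383/881 = 43.5% → the domestic pool
The out-of-state pool wins each department group but the domestic pool wins overall — the comparison reverses. The out-of-state pool's applicants skew toward Sciences, which has a lower base rate.

No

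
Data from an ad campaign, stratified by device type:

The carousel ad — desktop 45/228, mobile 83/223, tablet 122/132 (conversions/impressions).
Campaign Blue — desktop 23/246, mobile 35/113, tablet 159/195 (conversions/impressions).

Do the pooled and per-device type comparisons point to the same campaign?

Yes

Desktop: the carousel ad 45/228 = 19.7%, Campaign Blue 23/246 = 9.3% → the carousel ad
Mobile: the carousel ad 83/223 = 37.2%, Campaign Blue 35/113 = 31.0% → the carousel ad
Tablet: the carousel ad 122/132 = 92.4%, Campaign Blue 159/195 = 81.5% → the carousel ad
Overall: the carousel ad 250/583 = 42.9%, Campaign Blue 217/554 = 39.2% → the carousel ad
The carousel ad wins overall and in every device group — no reversal.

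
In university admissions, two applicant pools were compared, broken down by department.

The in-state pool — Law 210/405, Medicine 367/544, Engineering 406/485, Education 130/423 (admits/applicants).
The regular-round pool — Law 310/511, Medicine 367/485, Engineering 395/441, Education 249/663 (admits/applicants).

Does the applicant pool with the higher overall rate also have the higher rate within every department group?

Law: the in-state pool 210/405 = 51.9%, the regular-round pool 310/511 = 60.7% → the regular-round pool
Medicine: the in-state pool 367/544 = 67.5%, the regular-round pool 367/485 = 75.7% → the regular-round pool
Engineering: the in-state pool 406/485 = 83.7%, the regular-round pool 395/441 = 89.6% → the regular-round pool
Education: the in-state pool 130/423 = 30.7%, the regular-round pool 249/663 = 37.6% → the regular-round pool
Overall: the in-state pool 1113/1857 = 59.9%, the regular-round pool 1321/2100 = 62.9% → the regular-round pool
The regular-round pool wins overall and in every department group — no reversal.

Yes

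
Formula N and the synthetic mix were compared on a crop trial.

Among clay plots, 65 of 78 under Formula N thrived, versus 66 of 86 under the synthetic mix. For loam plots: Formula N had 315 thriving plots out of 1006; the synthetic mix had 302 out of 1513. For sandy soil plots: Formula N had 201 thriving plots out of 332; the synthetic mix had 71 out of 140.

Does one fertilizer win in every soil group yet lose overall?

No

Clay: Formula N 65/78 = 83.3%, the synthetic mix 66/86 = 76.7% → Formula N
Loam: Formula N 315/1006 = 31.3%, the synthetic mix 302/1513 = 20.0% → Formula N
Sandy soil: Formula N 201/332 = 60.5%, the synthetic mix 71/140 = 50.7% → Formula N
Overall: Formula N 581/1416 = 41.0%, the synthetic mix 439/1739 = 25.2% → Formula N
Formula N wins overall and in every soil group — no reversal.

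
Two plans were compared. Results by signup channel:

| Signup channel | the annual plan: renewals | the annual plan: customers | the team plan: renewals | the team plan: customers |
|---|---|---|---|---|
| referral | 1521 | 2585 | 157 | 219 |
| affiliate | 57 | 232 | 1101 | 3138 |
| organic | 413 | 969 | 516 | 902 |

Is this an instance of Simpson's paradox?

Yes

Referral: the annual plan 1521/2585 = 58.8%, the team plan 157/219 = 71.7% → the team plan
Affiliate: the annual plan 57/232 = 24.6%, the team plan 1101/3138 = 35.1% → the team plan
Organic: the annual plan 413/969 = 42.6%, the team plan 516/902 = 57.2% → the team plan
Overall: the annual plan 1991/3786 = 52.6%, the team plan 1774/4259 = 41.7% → the annual plan
The team plan wins each signup group but the annual plan wins overall — the comparison reverses. The team plan's customers skew toward affiliate, which has a lower base rate.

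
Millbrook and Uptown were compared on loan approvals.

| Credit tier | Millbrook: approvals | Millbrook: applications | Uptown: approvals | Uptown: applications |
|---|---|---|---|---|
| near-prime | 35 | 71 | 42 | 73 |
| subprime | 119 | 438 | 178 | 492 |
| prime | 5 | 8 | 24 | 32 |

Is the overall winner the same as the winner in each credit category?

Near-prime: Millbrook 35/71 = 49.3%, Uptown 42/73 = 57.5% → Uptown
Subprime: Millbrook 119/438 = 27.2%, Uptown 178/492 = 36.2% → Uptown
Prime: Millbrook 5/8 = 62.5%, Uptown 24/32 = 75.0% → Uptown
Overall: Millbrook 159/517 = 30.8%, Uptown 244/597 = 40.9% → Uptown
Uptown wins overall and in every credit group — no reversal.

Yes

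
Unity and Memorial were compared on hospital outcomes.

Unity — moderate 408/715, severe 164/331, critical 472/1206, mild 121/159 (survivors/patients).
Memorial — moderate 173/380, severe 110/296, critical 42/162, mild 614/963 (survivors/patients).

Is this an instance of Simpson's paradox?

Yes

Moderate: Unity 408/715 = 57.1%, Memorial 173/380 = 45.5% → Unity
Severe: Unity 164/331 = 49.5%, Memorial 110/296 = 37.2% → Unity
Critical: Unity 472/1206 = 39.1%, Memorial 42/162 = 25.9% → Unity
Mild: Unity 121/159 = 76.1%, Memorial 614/963 = 63.8% → Unity
Overall: Unity 1165/2411 = 48.3%, Memorial 939/1801 = 52.1% → Memorial
Unity wins each case group but Memorial wins overall — the comparison reverses. Unity's patients skew toward critical, which has a lower base rate.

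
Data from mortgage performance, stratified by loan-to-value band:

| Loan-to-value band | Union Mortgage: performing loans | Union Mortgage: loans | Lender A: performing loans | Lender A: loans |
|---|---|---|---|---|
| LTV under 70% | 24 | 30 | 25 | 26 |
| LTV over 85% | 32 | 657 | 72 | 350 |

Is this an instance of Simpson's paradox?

LTV under 70%: Union Mortgage 24/30 = 80.0%, Lender A 25/26 = 96.2% → Lender A
LTV over 85%: Union Mortgage 32/657 = 4.9%, Lender A 72/350 = 20.6% → Lender A
Overall: Union Mortgage 56/687 = 8.2%, Lender A 97/376 = 25.8% → Lender A
Lender A wins overall and in every loan-to-value group — no reversal.

No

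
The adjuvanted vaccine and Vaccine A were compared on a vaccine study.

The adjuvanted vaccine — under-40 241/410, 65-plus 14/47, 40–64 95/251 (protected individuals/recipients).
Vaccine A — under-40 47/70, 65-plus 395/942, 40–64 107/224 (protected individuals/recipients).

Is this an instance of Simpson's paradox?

Under-40: the adjuvanted vaccine 241/410 = 58.8%, Vaccine A 47/70 = 67.1% → Vaccine A
65-plus: the adjuvanted vaccine 14/47 = 29.8%, Vaccine A 395/942 = 41.9% → Vaccine A
40–64: the adjuvanted vaccine 95/251 = 37.8%, Vaccine A 107/224 = 47.8% → Vaccine A
Overall: the adjuvanted vaccine 350/708 = 49.4%, Vaccine A 549/1236 = 44.4% → the adjuvanted vaccine
Vaccine A wins each age group but the adjuvanted vaccine wins overall — the comparison reverses. Vaccine A's recipients skew toward 65-plus, which has a lower base rate.

Yes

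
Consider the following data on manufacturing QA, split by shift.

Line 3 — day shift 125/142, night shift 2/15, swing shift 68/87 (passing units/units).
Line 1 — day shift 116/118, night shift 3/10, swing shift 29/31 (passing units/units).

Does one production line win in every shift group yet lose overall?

Day shift: Line 3 125/142 = 88.0%, Line 1 116/118 = 98.3% → Line 1
Night shift: Line 3 2/15 = 13.3%, Line 1 3/10 = 30.0% → Line 1
Swing shift: Line 3 68/87 = 78.2%, Line 1 29/31 = 93.5% → Line 1
Overall: Line 3 195/244 = 79.9%, Line 1 148/159 = 93.1% → Line 1
Line 1 wins overall and in every shift group — no reversal.

No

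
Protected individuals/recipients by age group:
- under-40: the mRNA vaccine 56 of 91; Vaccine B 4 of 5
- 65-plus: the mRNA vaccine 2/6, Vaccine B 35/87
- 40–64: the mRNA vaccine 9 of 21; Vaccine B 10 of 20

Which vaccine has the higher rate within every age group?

Under-40: the mRNA vaccine 56/91 = 61.5%, Vaccine B 4/5 = 80.0% → Vaccine B
65-plus: the mRNA vaccine 2/6 = 33.3%, Vaccine B 35/87 = 40.2% → Vaccine B
40–64: the mRNA vaccine 9/21 = 42.9%, Vaccine B 10/20 = 50.0% → Vaccine B
Vaccine B has the higher rate in all 3 groups.

Vaccine B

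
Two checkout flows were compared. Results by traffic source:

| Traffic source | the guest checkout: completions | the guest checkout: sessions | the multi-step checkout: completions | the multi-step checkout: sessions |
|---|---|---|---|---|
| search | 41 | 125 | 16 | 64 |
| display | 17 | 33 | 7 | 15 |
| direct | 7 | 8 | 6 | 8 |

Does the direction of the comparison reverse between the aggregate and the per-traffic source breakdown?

No

Search: the guest checkout 41/125 = 32.8%, the multi-step checkout 16/64 = 25.0% → the guest checkout
Display: the guest checkout 17/33 = 51.5%, the multi-step checkout 7/15 = 46.7% → the guest checkout
Direct: the guest checkout 7/8 = 87.5%, the multi-step checkout 6/8 = 75.0% → the guest checkout
Overall: the guest checkout 65/166 = 39.2%, the multi-step checkout 29/87 = 33.3% → the guest checkout
The guest checkout wins overall and in every traffic group — no reversal.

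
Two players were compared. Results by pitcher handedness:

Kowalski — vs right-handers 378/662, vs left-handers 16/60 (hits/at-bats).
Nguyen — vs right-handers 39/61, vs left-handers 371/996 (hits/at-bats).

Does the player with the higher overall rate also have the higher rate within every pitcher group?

Vs right-handers: Kowalski 378/662 = 57.1%, Nguyen 39/61 = 63.9% → Nguyen
Vs left-handers: Kowalski 16/60 = 26.7%, Nguyen 371/996 = 37.2% → Nguyen
Overall: Kowalski 394/722 = 54.6%, Nguyen 410/1057 = 38.8% → Kowalski
Nguyen wins each pitcher group but Kowalski wins overall — the comparison reverses. Nguyen's at-bats skew toward vs left-handers, which has a lower base rate.

No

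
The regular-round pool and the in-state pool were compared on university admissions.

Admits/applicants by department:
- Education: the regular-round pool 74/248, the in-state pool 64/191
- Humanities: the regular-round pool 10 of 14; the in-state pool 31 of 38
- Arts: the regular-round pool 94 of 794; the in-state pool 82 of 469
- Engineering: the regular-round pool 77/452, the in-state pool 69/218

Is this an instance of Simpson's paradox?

Education: the regular-round pool 74/248 = 29.8%, the in-state pool 64/191 = 33.5% → the in-state pool
Humanities: the regular-round pool 10/14 = 71.4%, the in-state pool 31/38 = 81.6% → the in-state pool
Arts: the regular-round pool 94/794 = 11.8%, the in-state pool 82/469 = 17.5% → the in-state pool
Engineering: the regular-round pool 77/452 = 17.0%, the in-state pool 69/218 = 31.7% → the in-state pool
Overall: the regular-round pool 255/1508 = 16.9%, the in-state pool 246/916 = 26.9% → the in-state pool
The in-state pool wins overall and in every department group — no reversal.

No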